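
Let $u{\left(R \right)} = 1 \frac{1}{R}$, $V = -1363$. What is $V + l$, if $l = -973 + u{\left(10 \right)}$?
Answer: $- \frac{23359}{10} \approx -2335.9$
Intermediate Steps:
$u{\left(R \right)} = \frac{1}{R}$
$l = - \frac{9729}{10}$ ($l = -973 + \frac{1}{10} = - \frac{9729}{10} \approx -972.9$)
$V + l = -1363 - \frac{9729}{10} = - \frac{23359}{10}$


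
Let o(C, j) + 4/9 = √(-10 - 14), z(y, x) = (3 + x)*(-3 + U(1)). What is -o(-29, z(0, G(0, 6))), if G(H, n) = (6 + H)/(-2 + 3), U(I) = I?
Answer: 4/9 - 2*I*√6 ≈ 0.44444 - 4.899*I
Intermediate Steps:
G(H, n) = 6 + H (G(H, n) = (6 + H)/1 = (6 + H)*1 = 6 + H)
z(y, x) = -6 - 2*x (z(y, x) = (3 + x)*(-3 + 1) = (3 + x)*(-2) = -6 - 2*x)
o(C, j) = -4/9 + 2*I*√6 (o(C, j) = -4/9 + √(-10 - 14) = -4/9 + √(-24) = -4/9 + 2*I*√6)
-o(-29, z(0, G(0, 6))) = -(-4/9 + 2*I*√6) = 4/9 - 2*I*√6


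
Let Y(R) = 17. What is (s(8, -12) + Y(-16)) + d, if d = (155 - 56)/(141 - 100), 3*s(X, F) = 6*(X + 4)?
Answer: 1780/41 ≈ 43.415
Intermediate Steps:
s(X, F) = 8 + 2*X (s(X, F) = (6*(X + 4))/3 = (6*(4 + X))/3 = (24 + 6*X)/3 = 8 + 2*X)
d = 99/41 ≈ 2.4146
(s(8, -12) + Y(-16)) + d = ((8 + 2*8) + 17) + 99/41 = ((8 + 16) + 17) + 99/41 = (24 + 17) + 99/41 = 41 + 99/41 = 1780/41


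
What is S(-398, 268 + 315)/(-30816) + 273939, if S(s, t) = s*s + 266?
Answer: 468974753/1712 ≈ 2.7393e+5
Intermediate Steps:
S(s, t) = 266 + s² (S(s, t) = s² + 266 = 266 + s²)
S(-398, 268 + 315)/(-30816) + 273939 = (266 + (-398)²)/(-30816) + 273939 = (266 + 158404)*(-1/30816) + 273939 = 158670*(-1/30816) + 273939 = -8815/1712 + 273939 = 468974753/1712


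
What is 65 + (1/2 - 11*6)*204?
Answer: -13297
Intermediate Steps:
65 + (1/2 - 11*6)*204 = 65 + (½ - 66)*204 = 65 - 131/2*204 = 65 - 13362 = -13297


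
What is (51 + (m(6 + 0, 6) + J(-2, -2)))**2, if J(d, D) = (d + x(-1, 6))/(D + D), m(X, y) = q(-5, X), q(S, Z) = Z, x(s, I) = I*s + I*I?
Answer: 2500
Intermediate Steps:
x(s, I) = I**2 + I*s (x(s, I) = I*s + I**2 = I**2 + I*s)
m(X, y) = X
J(d, D) = (30 + d)/(2*D) (J(d, D) = (d + 6*(6 - 1))/(D + D) = (d + 6*5)/((2*D)) = (d + 30)*(1/(2*D)) = (30 + d)*(1/(2*D)) = (30 + d)/(2*D))
(51 + (m(6 + 0, 6) + J(-2, -2)))**2 = (51 + ((6 + 0) + (1/2)*(30 - 2)/(-2)))**2 = (51 + (6 + (1/2)*(-1/2)*28))**2 = (51 + (6 - 7))**2 = (51 - 1)**2 = 50**2 = 2500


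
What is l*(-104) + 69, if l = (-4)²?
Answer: -1595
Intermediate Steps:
l = 16
l*(-104) + 69 = 16*(-104) + 69 = -1664 + 69 = -1595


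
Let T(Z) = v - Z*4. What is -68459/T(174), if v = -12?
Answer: 68459/708 ≈ 96.693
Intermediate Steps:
T(Z) = -12 - 4*Z (T(Z) = -12 - Z*4 = -12 - 4*Z)
-68459/T(174) = -68459/(-12 - 4*174) = -68459/(-12 - 696) = -68459/(-708) = -68459*(-1/708) = 68459/708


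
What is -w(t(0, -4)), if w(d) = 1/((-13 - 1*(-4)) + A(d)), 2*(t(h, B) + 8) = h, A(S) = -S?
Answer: 1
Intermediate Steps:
t(h, B) = -8 + h/2
w(d) = 1/(-9 - d) (w(d) = 1/((-13 - 1*(-4)) - d) = 1/((-13 + 4) - d) = 1/(-9 - d))
-w(t(0, -4)) = -(-1)/(9 + (-8 + (1/2)*0)) = -(-1)/(9 + (-8 + 0)) = -(-1)/(9 - 8) = -(-1)/1 = -(-1) = -1*(-1) = 1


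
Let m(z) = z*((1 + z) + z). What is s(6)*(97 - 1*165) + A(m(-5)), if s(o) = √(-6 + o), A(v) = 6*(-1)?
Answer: -6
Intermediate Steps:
m(z) = z*(1 + 2*z)
A(v) = -6
s(6)*(97 - 1*165) + A(m(-5)) = √(-6 + 6)*(97 - 1*165) - 6 = √0*(97 - 165) - 6 = 0*(-68) - 6 = 0 - 6 = -6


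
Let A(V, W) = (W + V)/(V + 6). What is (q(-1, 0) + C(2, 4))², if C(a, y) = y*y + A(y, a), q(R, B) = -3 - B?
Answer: 4624/25 ≈ 184.96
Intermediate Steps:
A(V, W) = (V + W)/(6 + V)
C(a, y) = y² + (a + y)/(6 + y) (C(a, y) = y*y + (y + a)/(6 + y) = y² + (a + y)/(6 + y))
(q(-1, 0) + C(2, 4))² = ((-3 - 1*0) + (2 + 4 + 4²*(6 + 4))/(6 + 4))² = ((-3 + 0) + (2 + 4 + 16*10)/10)² = (-3 + (2 + 4 + 160)/10)² = (-3 + (⅒)*166)² = (-3 + 83/5)² = (68/5)² = 4624/25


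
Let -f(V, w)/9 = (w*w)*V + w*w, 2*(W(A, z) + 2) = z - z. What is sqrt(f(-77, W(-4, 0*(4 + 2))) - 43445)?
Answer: I*sqrt(40709) ≈ 201.76*I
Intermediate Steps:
W(A, z) = -2 (W(A, z) = -2 + (z - z)/2 = -2 + (1/2)*0 = -2 + 0 = -2)
f(V, w) = -9*w**2 - 9*V*w**2 (f(V, w) = -9*((w*w)*V + w*w) = -9*(w**2*V + w**2) = -9*(V*w**2 + w**2) = -9*(w**2 + V*w**2) = -9*w**2 - 9*V*w**2)
sqrt(f(-77, W(-4, 0*(4 + 2))) - 43445) = sqrt(9*(-2)**2*(-1 - 1*(-77)) - 43445) = sqrt(9*4*(-1 + 77) - 43445) = sqrt(9*4*76 - 43445) = sqrt(2736 - 43445) = sqrt(-40709) = I*sqrt(40709)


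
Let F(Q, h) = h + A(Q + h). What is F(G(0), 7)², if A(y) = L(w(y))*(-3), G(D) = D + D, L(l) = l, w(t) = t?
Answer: 196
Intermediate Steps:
G(D) = 2*D
A(y) = -3*y (A(y) = y*(-3) = -3*y)
F(Q, h) = -3*Q - 2*h (F(Q, h) = h - 3*(Q + h) = h + (-3*Q - 3*h) = -3*Q - 2*h)
F(G(0), 7)² = (-6*0 - 2*7)² = (-3*0 - 14)² = (0 - 14)² = (-14)² = 196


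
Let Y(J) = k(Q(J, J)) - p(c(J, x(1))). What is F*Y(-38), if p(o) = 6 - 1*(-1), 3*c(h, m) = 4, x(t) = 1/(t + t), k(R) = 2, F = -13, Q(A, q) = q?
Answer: 65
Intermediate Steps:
x(t) = 1/(2*t)
c(h, m) = 4/3 (c(h, m) = (1/3)*4 = 4/3)
p(o) = 7 (p(o) = 6 + 1 = 7)
Y(J) = -5 (Y(J) = 2 - 1*7 = 2 - 7 = -5)
F*Y(-38) = -13*(-5) = 65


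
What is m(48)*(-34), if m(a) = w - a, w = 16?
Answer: 1088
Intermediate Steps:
m(a) = 16 - a
m(48)*(-34) = (16 - 1*48)*(-34) = (16 - 48)*(-34) = -32*(-34) = 1088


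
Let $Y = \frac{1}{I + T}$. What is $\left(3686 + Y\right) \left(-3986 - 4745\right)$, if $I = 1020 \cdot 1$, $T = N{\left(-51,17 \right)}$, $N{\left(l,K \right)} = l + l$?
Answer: $- \frac{29543512519}{918} \approx -3.2182 \cdot 10^{7}$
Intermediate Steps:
$N{\left(l,K \right)} = 2 l$
$T = -102$ ($T = 2 \left(-51\right) = -102$)
$I = 1020$
$Y = \frac{1}{918}$ ($Y = \frac{1}{1020 - 102} = \frac{1}{918} \approx 0.0010893$)
$\left(3686 + Y\right) \left(-3986 - 4745\right) = \left(3686 + \frac{1}{918}\right) \left(-3986 - 4745\right) = \frac{3383749}{918} \left(-8731\right) = - \frac{29543512519}{918}$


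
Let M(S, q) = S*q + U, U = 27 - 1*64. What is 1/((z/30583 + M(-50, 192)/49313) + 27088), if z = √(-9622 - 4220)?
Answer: 61610796740259100895099/1668901221801504777912840859 - 223112646383781*I*√1538/1668901221801504777912840859 ≈ 3.6917e-5 - 5.2429e-12*I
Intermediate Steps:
U = -37 (U = 27 - 64 = -37)
z = 3*I*√1538 (z = √(-13842) = 3*I*√1538 ≈ 117.65*I)
M(S, q) = -37 + S*q (M(S, q) = S*q - 37 = -37 + S*q)
1/((z/30583 + M(-50, 192)/49313) + 27088) = 1/(((3*I*√1538)/30583 + (-37 - 50*192)/49313) + 27088) = 1/(((3*I*√1538)*(1/30583) + (-37 - 9600)*(1/49313)) + 27088) = 1/((3*I*√1538/30583 - 9637*1/49313) + 27088) = 1/((3*I*√1538/30583 - 9637/49313) + 27088) = 1/((-9637/49313 + 3*I*√1538/30583) + 27088) = 1/(1335780907/49313 + 3*I*√1538/30583)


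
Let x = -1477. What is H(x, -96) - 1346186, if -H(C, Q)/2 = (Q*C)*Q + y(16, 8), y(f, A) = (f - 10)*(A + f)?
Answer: 25877590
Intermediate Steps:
y(f, A) = (-10 + f)*(A + f)
H(C, Q) = -288 - 2*C*Q**2 (H(C, Q) = -2*((Q*C)*Q + (16**2 - 10*8 - 10*16 + 8*16)) = -2*((C*Q)*Q + (256 - 80 - 160 + 128)) = -2*(C*Q**2 + 144) = -2*(144 + C*Q**2) = -288 - 2*C*Q**2)
H(x, -96) - 1346186 = (-288 - 2*(-1477)*(-96)**2) - 1346186 = (-288 - 2*(-1477)*9216) - 1346186 = (-288 + 27224064) - 1346186 = 27223776 - 1346186 = 25877590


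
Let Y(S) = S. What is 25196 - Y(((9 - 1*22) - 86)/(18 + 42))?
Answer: 503953/20 ≈ 25198.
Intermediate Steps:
25196 - Y(((9 - 1*22) - 86)/(18 + 42)) = 25196 - ((9 - 1*22) - 86)/(18 + 42) = 25196 - ((9 - 22) - 86)/60 = 25196 - (-13 - 86)/60 = 25196 - (-99)/60 = 25196 - 1*(-33/20) = 25196 + 33/20 = 503953/20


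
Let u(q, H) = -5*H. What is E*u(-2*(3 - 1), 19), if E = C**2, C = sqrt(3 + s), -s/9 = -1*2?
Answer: -1995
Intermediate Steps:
s = 18 (s = -(-9)*2 = -9*(-2) = 18)
C = sqrt(21) (C = sqrt(3 + 18) = sqrt(21) ≈ 4.5826)
E = 21 (E = (sqrt(21))**2 = 21)
E*u(-2*(3 - 1), 19) = 21*(-5*19) = 21*(-95) = -1995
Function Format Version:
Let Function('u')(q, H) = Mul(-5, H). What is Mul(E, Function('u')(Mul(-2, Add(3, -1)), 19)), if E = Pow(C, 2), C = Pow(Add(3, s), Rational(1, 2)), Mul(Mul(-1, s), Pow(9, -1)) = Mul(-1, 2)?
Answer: -1995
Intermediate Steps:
s = 18 (s = Mul(-9, Mul(-1, 2)) = Mul(-9, -2) = 18)
C = Pow(21, Rational(1, 2)) (C = Pow(Add(3, 18), Rational(1, 2)) = Pow(21, Rational(1, 2)) ≈ 4.5826)
E = 21 (E = Pow(Pow(21, Rational(1, 2)), 2) = 21)
Mul(E, Function('u')(Mul(-2, Add(3, -1)), 19)) = Mul(21, Mul(-5, 19)) = Mul(21, -95) = -1995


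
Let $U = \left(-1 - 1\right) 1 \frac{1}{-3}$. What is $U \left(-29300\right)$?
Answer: $- \frac{58600}{3} \approx -19533.0$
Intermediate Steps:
$U = \frac{2}{3}$ ($U = - 2 \cdot 1 \left(- \frac{1}{3}\right) = \left(-2\right) \left(- \frac{1}{3}\right) = \frac{2}{3} \approx 0.66667$)
$U \left(-29300\right) = \frac{2}{3} \left(-29300\right) = - \frac{58600}{3}$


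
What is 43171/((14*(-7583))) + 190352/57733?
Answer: 17715757681/6129050746 ≈ 2.8905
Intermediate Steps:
43171/((14*(-7583))) + 190352/57733 = 43171/(-106162) + 190352*(1/57733) = 43171*(-1/106162) + 190352/57733 = -43171/106162 + 190352/57733 = 17715757681/6129050746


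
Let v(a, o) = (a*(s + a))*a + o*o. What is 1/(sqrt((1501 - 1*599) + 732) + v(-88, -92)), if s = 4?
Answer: -321016/206102543695 - sqrt(1634)/412205087390 ≈ -1.5577e-6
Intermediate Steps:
v(a, o) = o**2 + a**2*(4 + a) (v(a, o) = (a*(4 + a))*a + o*o = a**2*(4 + a) + o**2 = o**2 + a**2*(4 + a))
1/(sqrt((1501 - 1*599) + 732) + v(-88, -92)) = 1/(sqrt((1501 - 1*599) + 732) + ((-88)**3 + (-92)**2 + 4*(-88)**2)) = 1/(sqrt((1501 - 599) + 732) + (-681472 + 8464 + 4*7744)) = 1/(sqrt(902 + 732) + (-681472 + 8464 + 30976)) = 1/(sqrt(1634) - 642032) = 1/(-642032 + sqrt(1634))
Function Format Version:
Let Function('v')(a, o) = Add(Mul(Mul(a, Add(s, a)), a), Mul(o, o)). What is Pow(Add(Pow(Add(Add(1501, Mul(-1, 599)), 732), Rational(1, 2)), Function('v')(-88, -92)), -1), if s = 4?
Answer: Add(Rational(-321016, 206102543695), Mul(Rational(-1, 412205087390), Pow(1634, Rational(1, 2)))) ≈ -1.5577e-6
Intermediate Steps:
Function('v')(a, o) = Add(Pow(o, 2), Mul(Pow(a, 2), Add(4, a))) (Function('v')(a, o) = Add(Mul(Mul(a, Add(4, a)), a), Mul(o, o)) = Add(Mul(Pow(a, 2), Add(4, a)), Pow(o, 2)) = Add(Pow(o, 2), Mul(Pow(a, 2), Add(4, a))))
Pow(Add(Pow(Add(Add(1501, Mul(-1, 599)), 732), Rational(1, 2)), Function('v')(-88, -92)), -1) = Pow(Add(Pow(Add(Add(1501, Mul(-1, 599)), 732), Rational(1, 2)), Add(Pow(-88, 3), Pow(-92, 2), Mul(4, Pow(-88, 2)))), -1) = Pow(Add(Pow(Add(Add(1501, -599), 732), Rational(1, 2)), Add(-681472, 8464, Mul(4, 7744))), -1) = Pow(Add(Pow(Add(902, 732), Rational(1, 2)), Add(-681472, 8464, 30976)), -1) = Pow(Add(Pow(1634, Rational(1, 2)), -642032), -1) = Pow(Add(-642032, Pow(1634, Rational(1, 2))), -1)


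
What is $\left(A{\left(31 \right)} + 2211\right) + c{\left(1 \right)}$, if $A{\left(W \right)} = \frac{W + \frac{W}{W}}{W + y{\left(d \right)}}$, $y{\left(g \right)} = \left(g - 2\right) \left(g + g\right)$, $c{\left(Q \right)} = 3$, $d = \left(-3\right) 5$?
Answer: $\frac{1197806}{541} \approx 2214.1$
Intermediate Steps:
$d = -15$
$y{\left(g \right)} = 2 g \left(-2 + g\right)$ ($y{\left(g \right)} = \left(-2 + g\right) 2 g = 2 g \left(-2 + g\right)$)
$A{\left(W \right)} = \frac{1 + W}{510 + W}$ ($A{\left(W \right)} = \frac{W + \frac{W}{W}}{W + 2 \left(-15\right) \left(-2 - 15\right)} = \frac{W + 1}{W + 2 \left(-15\right) \left(-17\right)} = \frac{1 + W}{W + 510} = \frac{1 + W}{510 + W}$)
$\left(A{\left(31 \right)} + 2211\right) + c{\left(1 \right)} = \left(\frac{1 + 31}{510 + 31} + 2211\right) + 3 = \left(\frac{1}{541} \cdot 32 + 2211\right) + 3 = \left(\frac{32}{541} + 2211\right) + 3 = \frac{1196183}{541} + 3 = \frac{1197806}{541}$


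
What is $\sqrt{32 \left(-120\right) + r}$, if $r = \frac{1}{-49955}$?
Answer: $\frac{i \sqrt{9582727825955}}{49955} \approx 61.968 i$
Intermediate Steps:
$r = - \frac{1}{49955} \approx -2.0018 \cdot 10^{-5}$
$\sqrt{32 \left(-120\right) + r} = \sqrt{32 \left(-120\right) - \frac{1}{49955}} = \sqrt{-3840 - \frac{1}{49955}} = \sqrt{- \frac{191827201}{49955}} = \frac{i \sqrt{9582727825955}}{49955}$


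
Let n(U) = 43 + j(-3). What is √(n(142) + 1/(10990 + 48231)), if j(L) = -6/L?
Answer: √157820767066/59221 ≈ 6.7082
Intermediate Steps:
n(U) = 45 (n(U) = 43 - 6/(-3) = 43 - 6*(-⅓) = 43 + 2 = 45)
√(n(142) + 1/(10990 + 48231)) = √(45 + 1/(10990 + 48231)) = √(45 + 1/59221) = √(2664946/59221) = √157820767066/59221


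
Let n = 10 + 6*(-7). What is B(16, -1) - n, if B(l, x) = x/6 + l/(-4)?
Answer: 167/6 ≈ 27.833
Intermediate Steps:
B(l, x) = -l/4 + x/6 (B(l, x) = x*(1/6) + l*(-1/4) = x/6 - l/4 = -l/4 + x/6)
n = -32 (n = 10 - 42 = -32)
B(16, -1) - n = (-1/4*16 + (1/6)*(-1)) - 1*(-32) = (-4 - 1/6) + 32 = -25/6 + 32 = 167/6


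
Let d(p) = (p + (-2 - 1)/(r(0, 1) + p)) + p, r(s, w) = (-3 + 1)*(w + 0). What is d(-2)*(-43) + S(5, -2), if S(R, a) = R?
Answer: 579/4 ≈ 144.75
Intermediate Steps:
r(s, w) = -2*w
d(p) = -3/(-2 + p) + 2*p (d(p) = (p + (-2 - 1)/(-2*1 + p)) + p = (p - 3/(-2 + p)) + p = -3/(-2 + p) + 2*p)
d(-2)*(-43) + S(5, -2) = ((-3 - 4*(-2) + 2*(-2)²)/(-2 - 2))*(-43) + 5 = ((-3 + 8 + 2*4)/(-4))*(-43) + 5 = -(-3 + 8 + 8)/4*(-43) + 5 = -¼*13*(-43) + 5 = -13/4*(-43) + 5 = 559/4 + 5 = 579/4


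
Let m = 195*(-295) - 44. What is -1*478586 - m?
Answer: -421017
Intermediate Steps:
m = -57569 (m = -57525 - 44 = -57569)
-1*478586 - m = -1*478586 - 1*(-57569) = -478586 + 57569 = -421017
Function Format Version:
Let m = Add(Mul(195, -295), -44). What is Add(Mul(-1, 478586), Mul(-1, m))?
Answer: -421017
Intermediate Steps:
m = -57569 (m = Add(-57525, -44) = -57569)
Add(Mul(-1, 478586), Mul(-1, m)) = Add(Mul(-1, 478586), Mul(-1, -57569)) = Add(-478586, 57569) = -421017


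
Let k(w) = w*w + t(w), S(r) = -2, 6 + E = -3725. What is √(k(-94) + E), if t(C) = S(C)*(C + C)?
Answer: 3*√609 ≈ 74.034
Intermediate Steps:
E = -3731 (E = -6 - 3725 = -3731)
t(C) = -4*C (t(C) = -2*(C + C) = -4*C)
k(w) = w² - 4*w (k(w) = w*w - 4*w = w² - 4*w)
√(k(-94) + E) = √(-94*(-4 - 94) - 3731) = √(-94*(-98) - 3731) = √(9212 - 3731) = √5481 = 3*√609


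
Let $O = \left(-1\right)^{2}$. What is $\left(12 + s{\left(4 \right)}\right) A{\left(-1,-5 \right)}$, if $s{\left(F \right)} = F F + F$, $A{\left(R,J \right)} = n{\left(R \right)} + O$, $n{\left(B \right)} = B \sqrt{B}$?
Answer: $32 - 32 i \approx 32.0 - 32.0 i$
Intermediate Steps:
$O = 1$
$n{\left(B \right)} = B^{\frac{3}{2}}$
$A{\left(R,J \right)} = 1 + R^{\frac{3}{2}}$ ($A{\left(R,J \right)} = R^{\frac{3}{2}} + 1 = 1 + R^{\frac{3}{2}}$)
$s{\left(F \right)} = F + F^{2}$ ($s{\left(F \right)} = F^{2} + F = F + F^{2}$)
$\left(12 + s{\left(4 \right)}\right) A{\left(-1,-5 \right)} = \left(12 + 4 \left(1 + 4\right)\right) \left(1 + \left(-1\right)^{\frac{3}{2}}\right) = \left(12 + 4 \cdot 5\right) \left(1 - i\right) = \left(12 + 20\right) \left(1 - i\right) = 32 \left(1 - i\right) = 32 - 32 i$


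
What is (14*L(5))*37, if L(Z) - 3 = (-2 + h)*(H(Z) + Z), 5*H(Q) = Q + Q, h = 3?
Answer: 5180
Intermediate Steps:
H(Q) = 2*Q/5 (H(Q) = (Q + Q)/5 = (2*Q)/5 = 2*Q/5)
L(Z) = 3 + 7*Z/5 (L(Z) = 3 + (-2 + 3)*(2*Z/5 + Z) = 3 + 1*(7*Z/5) = 3 + 7*Z/5)
(14*L(5))*37 = (14*(3 + (7/5)*5))*37 = (14*(3 + 7))*37 = (14*10)*37 = 140*37 = 5180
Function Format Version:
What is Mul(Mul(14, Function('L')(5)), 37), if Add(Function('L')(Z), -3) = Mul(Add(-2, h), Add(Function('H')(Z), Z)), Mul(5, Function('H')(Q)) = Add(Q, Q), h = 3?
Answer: 5180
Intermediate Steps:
Function('H')(Q) = Mul(Rational(2, 5), Q) (Function('H')(Q) = Mul(Rational(1, 5), Add(Q, Q)) = Mul(Rational(1, 5), Mul(2, Q)) = Mul(Rational(2, 5), Q))
Function('L')(Z) = Add(3, Mul(Rational(7, 5), Z)) (Function('L')(Z) = Add(3, Mul(Add(-2, 3), Add(Mul(Rational(2, 5), Z), Z))) = Add(3, Mul(1, Mul(Rational(7, 5), Z))) = Add(3, Mul(Rational(7, 5), Z)))
Mul(Mul(14, Function('L')(5)), 37) = Mul(Mul(14, Add(3, Mul(Rational(7, 5), 5))), 37) = Mul(Mul(14, Add(3, 7)), 37) = Mul(Mul(14, 10), 37) = Mul(140, 37) = 5180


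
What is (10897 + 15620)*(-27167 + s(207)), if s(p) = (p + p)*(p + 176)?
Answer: 3484201215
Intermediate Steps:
s(p) = 2*p*(176 + p) (s(p) = (2*p)*(176 + p) = 2*p*(176 + p))
(10897 + 15620)*(-27167 + s(207)) = (10897 + 15620)*(-27167 + 2*207*(176 + 207)) = 26517*(-27167 + 2*207*383) = 26517*(-27167 + 158562) = 26517*131395 = 3484201215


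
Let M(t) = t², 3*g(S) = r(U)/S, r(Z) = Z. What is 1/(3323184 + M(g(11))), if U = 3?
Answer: 121/402105265 ≈ 3.0092e-7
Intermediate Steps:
g(S) = 1/S (g(S) = (3/S)/3 = 1/S)
1/(3323184 + M(g(11))) = 1/(3323184 + (1/11)²) = 1/(3323184 + 1/121) = 1/(402105265/121) = 121/402105265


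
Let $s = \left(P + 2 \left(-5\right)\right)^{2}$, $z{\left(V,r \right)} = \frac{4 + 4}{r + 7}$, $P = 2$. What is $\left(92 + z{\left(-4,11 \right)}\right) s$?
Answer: $\frac{53248}{9} \approx 5916.4$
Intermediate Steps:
$z{\left(V,r \right)} = \frac{8}{7 + r}$
$s = 64$ ($s = \left(2 + 2 \left(-5\right)\right)^{2} = \left(2 - 10\right)^{2} = \left(-8\right)^{2} = 64$)
$\left(92 + z{\left(-4,11 \right)}\right) s = \left(92 + \frac{8}{7 + 11}\right) 64 = \left(92 + \frac{8}{18}\right) 64 = \left(92 + 8 \cdot \frac{1}{18}\right) 64 = \left(92 + \frac{4}{9}\right) 64 = \frac{832}{9} \cdot 64 = \frac{53248}{9}$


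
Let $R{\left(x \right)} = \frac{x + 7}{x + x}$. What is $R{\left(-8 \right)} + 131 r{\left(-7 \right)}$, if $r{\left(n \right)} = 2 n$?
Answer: $- \frac{29343}{16} \approx -1833.9$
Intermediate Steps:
$R{\left(x \right)} = \frac{7 + x}{2 x}$
$R{\left(-8 \right)} + 131 r{\left(-7 \right)} = \frac{7 - 8}{2 \left(-8\right)} + 131 \cdot 2 \left(-7\right) = \frac{1}{2} \left(- \frac{1}{8}\right) \left(-1\right) + 131 \left(-14\right) = \frac{1}{16} - 1834 = - \frac{29343}{16}$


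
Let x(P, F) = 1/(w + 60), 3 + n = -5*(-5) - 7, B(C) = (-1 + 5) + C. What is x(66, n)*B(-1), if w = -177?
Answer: -1/39 ≈ -0.025641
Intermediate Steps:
B(C) = 4 + C
n = 15 (n = -3 + (-5*(-5) - 7) = -3 + (25 - 7) = -3 + 18 = 15)
x(P, F) = -1/117 (x(P, F) = 1/(-177 + 60) = 1/(-117) = -1/117)
x(66, n)*B(-1) = -(4 - 1)/117 = -1/117*3 = -1/39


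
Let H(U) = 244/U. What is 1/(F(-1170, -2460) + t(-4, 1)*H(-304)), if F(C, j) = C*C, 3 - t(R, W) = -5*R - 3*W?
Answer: 38/52018627 ≈ 7.3051e-7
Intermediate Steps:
t(R, W) = 3 + 3*W + 5*R (t(R, W) = 3 - (-5*R - 3*W) = 3 + (3*W + 5*R) = 3 + 3*W + 5*R)
F(C, j) = C²
1/(F(-1170, -2460) + t(-4, 1)*H(-304)) = 1/((-1170)² + (3 + 3*1 + 5*(-4))*(244/(-304))) = 1/(1368900 + (3 + 3 - 20)*(244*(-1/304))) = 1/(1368900 - 14*(-61/76)) = 1/(1368900 + 427/38) = 1/(52018627/38) = 38/52018627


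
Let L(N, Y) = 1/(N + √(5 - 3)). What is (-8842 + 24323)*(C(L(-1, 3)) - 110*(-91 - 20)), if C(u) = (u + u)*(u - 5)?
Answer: 188961086 - 92886*√2 ≈ 1.8883e+8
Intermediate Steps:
L(N, Y) = 1/(N + √2)
C(u) = 2*u*(-5 + u) (C(u) = (2*u)*(-5 + u) = 2*u*(-5 + u))
(-8842 + 24323)*(C(L(-1, 3)) - 110*(-91 - 20)) = (-8842 + 24323)*(2*(-5 + 1/(-1 + √2))/(-1 + √2) - 110*(-91 - 20)) = 15481*(2*(-5 + 1/(-1 + √2))/(-1 + √2) - 110*(-111)) = 15481*(2*(-5 + 1/(-1 + √2))/(-1 + √2) + 12210) = 15481*(12210 + 2*(-5 + 1/(-1 + √2))/(-1 + √2)) = 189023010 + 30962*(-5 + 1/(-1 + √2))/(-1 + √2)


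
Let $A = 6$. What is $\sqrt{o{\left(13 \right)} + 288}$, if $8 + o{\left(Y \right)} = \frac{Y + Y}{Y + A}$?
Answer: $\frac{9 \sqrt{1254}}{19} \approx 16.774$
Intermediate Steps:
$o{\left(Y \right)} = -8 + \frac{2 Y}{6 + Y}$ ($o{\left(Y \right)} = -8 + \frac{Y + Y}{Y + 6} = -8 + \frac{2 Y}{6 + Y}$)
$\sqrt{o{\left(13 \right)} + 288} = \sqrt{\frac{6 \left(-8 - 13\right)}{6 + 13} + 288} = \sqrt{\frac{6 \left(-8 - 13\right)}{19} + 288} = \sqrt{6 \cdot \frac{1}{19} \left(-21\right) + 288} = \sqrt{- \frac{126}{19} + 288} = \sqrt{\frac{5346}{19}} = \frac{9 \sqrt{1254}}{19}$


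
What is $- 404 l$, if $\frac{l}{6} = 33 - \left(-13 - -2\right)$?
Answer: $-106656$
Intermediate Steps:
$l = 264$ ($l = 6 \left(33 - \left(-13 - -2\right)\right) = 6 \left(33 - \left(-13 + 2\right)\right) = 6 \left(33 - -11\right) = 6 \left(33 + 11\right) = 6 \cdot 44 = 264$)
$- 404 l = \left(-404\right) 264 = -106656$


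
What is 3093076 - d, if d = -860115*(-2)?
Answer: 1372846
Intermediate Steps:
d = 1720230
3093076 - d = 3093076 - 1*1720230 = 3093076 - 1720230 = 1372846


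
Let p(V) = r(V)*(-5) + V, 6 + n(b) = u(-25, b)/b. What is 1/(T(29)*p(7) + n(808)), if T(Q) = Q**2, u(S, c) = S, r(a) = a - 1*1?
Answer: -808/15634017 ≈ -5.1682e-5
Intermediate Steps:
r(a) = -1 + a (r(a) = a - 1 = -1 + a)
n(b) = -6 - 25/b
p(V) = 5 - 4*V (p(V) = (-1 + V)*(-5) + V = (5 - 5*V) + V = 5 - 4*V)
1/(T(29)*p(7) + n(808)) = 1/(29**2*(5 - 4*7) + (-6 - 25/808)) = 1/(841*(5 - 28) + (-6 - 25*1/808)) = 1/(841*(-23) + (-6 - 25/808)) = 1/(-19343 - 4873/808) = 1/(-15634017/808) = -808/15634017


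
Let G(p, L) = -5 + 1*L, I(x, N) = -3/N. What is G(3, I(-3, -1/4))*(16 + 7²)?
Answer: 455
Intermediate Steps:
G(p, L) = -5 + L
G(3, I(-3, -1/4))*(16 + 7²) = (-5 - 3/((-1/4)))*(16 + 7²) = (-5 - 3/((-1*¼)))*(16 + 49) = (-5 - 3/(-¼))*65 = (-5 - 3*(-4))*65 = (-5 + 12)*65 = 7*65 = 455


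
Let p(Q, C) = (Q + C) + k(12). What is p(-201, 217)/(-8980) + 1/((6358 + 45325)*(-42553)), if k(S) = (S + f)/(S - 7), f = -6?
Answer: -94568490507/49373537392550 ≈ -0.0019154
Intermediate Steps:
k(S) = (-6 + S)/(-7 + S) (k(S) = (S - 6)/(S - 7) = (-6 + S)/(-7 + S))
p(Q, C) = 6/5 + C + Q (p(Q, C) = (Q + C) + (-6 + 12)/(-7 + 12) = (C + Q) + 6/5 = 6/5 + C + Q)
p(-201, 217)/(-8980) + 1/((6358 + 45325)*(-42553)) = (6/5 + 217 - 201)/(-8980) + 1/((6358 + 45325)*(-42553)) = (86/5)*(-1/8980) - 1/42553/51683 = -43/22450 + (1/51683)*(-1/42553) = -43/22450 - 1/2199266699 = -94568490507/49373537392550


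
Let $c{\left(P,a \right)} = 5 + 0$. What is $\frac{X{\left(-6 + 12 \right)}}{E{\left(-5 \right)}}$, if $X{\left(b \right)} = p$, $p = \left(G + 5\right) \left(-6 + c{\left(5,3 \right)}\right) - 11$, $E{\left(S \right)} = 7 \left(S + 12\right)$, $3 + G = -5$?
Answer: $- \frac{8}{49} \approx -0.16327$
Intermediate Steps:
$G = -8$ ($G = -3 - 5 = -8$)
$c{\left(P,a \right)} = 5$
$E{\left(S \right)} = 84 + 7 S$ ($E{\left(S \right)} = 7 \left(12 + S\right) = 84 + 7 S$)
$p = -8$ ($p = \left(-8 + 5\right) \left(-6 + 5\right) - 11 = \left(-3\right) \left(-1\right) - 11 = 3 - 11 = -8$)
$X{\left(b \right)} = -8$
$\frac{X{\left(-6 + 12 \right)}}{E{\left(-5 \right)}} = - \frac{8}{84 + 7 \left(-5\right)} = - \frac{8}{84 - 35} = - \frac{8}{49}$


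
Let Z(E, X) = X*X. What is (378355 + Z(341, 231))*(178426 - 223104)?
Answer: -19288207448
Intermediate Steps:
Z(E, X) = X²
(378355 + Z(341, 231))*(178426 - 223104) = (378355 + 231²)*(178426 - 223104) = (378355 + 53361)*(-44678) = 431716*(-44678) = -19288207448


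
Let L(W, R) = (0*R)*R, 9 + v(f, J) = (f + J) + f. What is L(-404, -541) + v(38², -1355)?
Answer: 1524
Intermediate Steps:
v(f, J) = -9 + J + 2*f (v(f, J) = -9 + ((f + J) + f) = -9 + ((J + f) + f) = -9 + (J + 2*f) = -9 + J + 2*f)
L(W, R) = 0 (L(W, R) = 0*R = 0)
L(-404, -541) + v(38², -1355) = 0 + (-9 - 1355 + 2*38²) = 0 + (-9 - 1355 + 2*1444) = 0 + (-9 - 1355 + 2888) = 0 + 1524 = 1524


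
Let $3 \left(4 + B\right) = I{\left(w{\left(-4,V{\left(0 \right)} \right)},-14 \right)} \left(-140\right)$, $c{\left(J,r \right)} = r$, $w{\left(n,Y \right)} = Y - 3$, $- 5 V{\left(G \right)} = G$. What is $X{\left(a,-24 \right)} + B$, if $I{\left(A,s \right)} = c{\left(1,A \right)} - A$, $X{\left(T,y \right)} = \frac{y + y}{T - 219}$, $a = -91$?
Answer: $- \frac{596}{155} \approx -3.8452$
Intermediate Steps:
$V{\left(G \right)} = - \frac{G}{5}$
$w{\left(n,Y \right)} = -3 + Y$
$X{\left(T,y \right)} = \frac{2 y}{-219 + T}$
$I{\left(A,s \right)} = 0$ ($I{\left(A,s \right)} = A - A = 0$)
$B = -4$ ($B = -4 + \frac{0 \left(-140\right)}{3} = -4 + \frac{1}{3} \cdot 0 = -4 + 0 = -4$)
$X{\left(a,-24 \right)} + B = 2 \left(-24\right) \frac{1}{-219 - 91} - 4 = 2 \left(-24\right) \frac{1}{-310} - 4 = 2 \left(-24\right) \left(- \frac{1}{310}\right) - 4 = \frac{24}{155} - 4 = - \frac{596}{155}$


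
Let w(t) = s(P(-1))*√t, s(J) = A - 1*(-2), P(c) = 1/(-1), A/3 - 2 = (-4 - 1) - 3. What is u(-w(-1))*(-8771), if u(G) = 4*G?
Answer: -561344*I ≈ -5.6134e+5*I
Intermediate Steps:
A = -18 (A = 6 + 3*((-4 - 1) - 3) = 6 + 3*(-5 - 3) = 6 + 3*(-8) = 6 - 24 = -18)
P(c) = -1
s(J) = -16 (s(J) = -18 - 1*(-2) = -18 + 2 = -16)
w(t) = -16*√t
u(-w(-1))*(-8771) = (4*(-(-16)*√(-1)))*(-8771) = (4*(-(-16)*I))*(-8771) = (4*(16*I))*(-8771) = (64*I)*(-8771) = -561344*I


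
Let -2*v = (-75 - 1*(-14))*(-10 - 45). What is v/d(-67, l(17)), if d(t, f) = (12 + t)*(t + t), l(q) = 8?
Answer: -61/268 ≈ -0.22761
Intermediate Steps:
d(t, f) = 2*t*(12 + t) (d(t, f) = (12 + t)*(2*t) = 2*t*(12 + t))
v = -3355/2 (v = -(-75 - 1*(-14))*(-10 - 45)/2 = -(-75 + 14)*(-55)/2 = -(-61)*(-55)/2 = -1/2*3355 = -3355/2 ≈ -1677.5)
v/d(-67, l(17)) = -3355*(-1/(134*(12 - 67)))/2 = -3355/(2*(2*(-67)*(-55))) = -3355/2/7370 = -3355/2*1/7370 = -61/268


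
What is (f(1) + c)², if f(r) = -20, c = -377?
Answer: 157609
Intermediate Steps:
(f(1) + c)² = (-20 - 377)² = (-397)² = 157609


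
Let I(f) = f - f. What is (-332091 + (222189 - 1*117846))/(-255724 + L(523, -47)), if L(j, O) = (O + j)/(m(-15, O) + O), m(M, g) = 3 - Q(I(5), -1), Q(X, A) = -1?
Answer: 816097/916384 ≈ 0.89056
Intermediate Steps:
I(f) = 0
m(M, g) = 4 (m(M, g) = 3 - 1*(-1) = 3 + 1 = 4)
L(j, O) = (O + j)/(4 + O)
(-332091 + (222189 - 1*117846))/(-255724 + L(523, -47)) = (-332091 + (222189 - 1*117846))/(-255724 + (-47 + 523)/(4 - 47)) = (-332091 + (222189 - 117846))/(-255724 + 476/(-43)) = (-332091 + 104343)/(-255724 - 1/43*476) = -227748/(-255724 - 476/43) = -227748/(-10996608/43) = -227748*(-43/10996608) = 816097/916384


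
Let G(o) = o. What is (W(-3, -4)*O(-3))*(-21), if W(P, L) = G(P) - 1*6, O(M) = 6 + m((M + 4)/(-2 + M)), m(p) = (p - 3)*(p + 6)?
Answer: -59346/25 ≈ -2373.8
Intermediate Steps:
m(p) = (-3 + p)*(6 + p)
O(M) = -12 + (4 + M)²/(-2 + M)² + 3*(4 + M)/(-2 + M) (O(M) = 6 + (-18 + ((M + 4)/(-2 + M))² + 3*((M + 4)/(-2 + M))) = 6 + (-18 + ((4 + M)/(-2 + M))² + 3*((4 + M)/(-2 + M))) = 6 + (-18 + (4 + M)²/(-2 + M)² + 3*(4 + M)/(-2 + M)) = -12 + (4 + M)²/(-2 + M)² + 3*(4 + M)/(-2 + M))
W(P, L) = -6 + P (W(P, L) = P - 1*6 = P - 6 = -6 + P)
(W(-3, -4)*O(-3))*(-21) = ((-6 - 3)*(2*(-28 - 4*(-3)² + 31*(-3))/(4 + (-3)² - 4*(-3))))*(-21) = -18*(-28 - 4*9 - 93)/(4 + 9 + 12)*(-21) = -18*(-28 - 36 - 93)/25*(-21) = -18*(-157)/25*(-21) = -9*(-314/25)*(-21) = (2826/25)*(-21) = -59346/25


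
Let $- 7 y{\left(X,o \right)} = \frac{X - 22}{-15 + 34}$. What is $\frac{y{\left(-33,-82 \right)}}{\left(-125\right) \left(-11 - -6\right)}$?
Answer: $\frac{11}{16625} \approx 0.00066165$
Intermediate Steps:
$y{\left(X,o \right)} = \frac{22}{133} - \frac{X}{133}$ ($y{\left(X,o \right)} = - \frac{\left(X - 22\right) \frac{1}{-15 + 34}}{7} = - \frac{\left(-22 + X\right) \frac{1}{19}}{7} = - \frac{- \frac{22}{19} + \frac{X}{19}}{7} = \frac{22}{133} - \frac{X}{133}$)
$\frac{y{\left(-33,-82 \right)}}{\left(-125\right) \left(-11 - -6\right)} = \frac{\frac{22}{133} - - \frac{33}{133}}{\left(-125\right) \left(-11 - -6\right)} = \frac{\frac{22}{133} + \frac{33}{133}}{\left(-125\right) \left(-11 + 6\right)} = \frac{55}{133 \left(\left(-125\right) \left(-5\right)\right)} = \frac{55}{133 \cdot 625} = \frac{55}{133} \cdot \frac{1}{625} = \frac{11}{16625}$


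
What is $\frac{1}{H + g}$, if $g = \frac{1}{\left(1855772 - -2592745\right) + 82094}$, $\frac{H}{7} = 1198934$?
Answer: $\frac{4530611}{38023324980719} \approx 1.1915 \cdot 10^{-7}$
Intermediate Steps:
$H = 8392538$ ($H = 7 \cdot 1198934 = 8392538$)
$g = \frac{1}{4530611}$ ($g = \frac{1}{\left(1855772 + 2592745\right) + 82094} = \frac{1}{4448517 + 82094} = \frac{1}{4530611} \approx 2.2072 \cdot 10^{-7}$)
$\frac{1}{H + g} = \frac{1}{8392538 + \frac{1}{4530611}} = \frac{1}{\frac{38023324980719}{4530611}} = \frac{4530611}{38023324980719}$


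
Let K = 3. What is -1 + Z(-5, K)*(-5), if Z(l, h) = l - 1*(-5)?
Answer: -1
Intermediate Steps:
Z(l, h) = 5 + l (Z(l, h) = l + 5 = 5 + l)
-1 + Z(-5, K)*(-5) = -1 + (5 - 5)*(-5) = -1 + 0*(-5) = -1 + 0 = -1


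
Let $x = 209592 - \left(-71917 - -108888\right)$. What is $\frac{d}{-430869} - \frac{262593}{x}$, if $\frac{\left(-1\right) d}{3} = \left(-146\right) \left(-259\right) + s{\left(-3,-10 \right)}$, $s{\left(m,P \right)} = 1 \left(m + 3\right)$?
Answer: $- \frac{31186903945}{24792345883} \approx -1.2579$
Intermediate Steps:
$s{\left(m,P \right)} = 3 + m$ ($s{\left(m,P \right)} = 1 \left(3 + m\right) = 3 + m$)
$d = -113442$ ($d = - 3 \left(\left(-146\right) \left(-259\right) + \left(3 - 3\right)\right) = - 3 \left(37814 + 0\right) = \left(-3\right) 37814 = -113442$)
$x = 172621$ ($x = 209592 - \left(-71917 + 108888\right) = 209592 - 36971 = 172621$)
$\frac{d}{-430869} - \frac{262593}{x} = - \frac{113442}{-430869} - \frac{262593}{172621} = \left(-113442\right) \left(- \frac{1}{430869}\right) - \frac{262593}{172621} = \frac{37814}{143623} - \frac{262593}{172621} = - \frac{31186903945}{24792345883}$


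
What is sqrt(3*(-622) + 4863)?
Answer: 9*sqrt(37) ≈ 54.745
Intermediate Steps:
sqrt(3*(-622) + 4863) = sqrt(-1866 + 4863) = sqrt(2997) = 9*sqrt(37)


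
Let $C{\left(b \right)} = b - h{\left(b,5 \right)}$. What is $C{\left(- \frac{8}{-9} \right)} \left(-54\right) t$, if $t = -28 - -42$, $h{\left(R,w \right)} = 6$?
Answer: $3864$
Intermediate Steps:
$t = 14$ ($t = -28 + 42 = 14$)
$C{\left(b \right)} = -6 + b$ ($C{\left(b \right)} = b - 6 = -6 + b$)
$C{\left(- \frac{8}{-9} \right)} \left(-54\right) t = \left(-6 - \frac{8}{-9}\right) \left(-54\right) 14 = \left(-6 - - \frac{8}{9}\right) \left(-54\right) 14 = \left(-6 + \frac{8}{9}\right) \left(-54\right) 14 = \left(- \frac{46}{9}\right) \left(-54\right) 14 = 276 \cdot 14 = 3864$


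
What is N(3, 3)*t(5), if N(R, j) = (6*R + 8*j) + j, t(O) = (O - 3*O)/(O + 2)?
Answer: -450/7 ≈ -64.286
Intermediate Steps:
t(O) = -2*O/(2 + O) (t(O) = (-2*O)/(2 + O) = -2*O/(2 + O))
N(R, j) = 6*R + 9*j
N(3, 3)*t(5) = (6*3 + 9*3)*(-2*5/(2 + 5)) = (18 + 27)*(-2*5/7) = 45*(-2*5*⅐) = 45*(-10/7) = -450/7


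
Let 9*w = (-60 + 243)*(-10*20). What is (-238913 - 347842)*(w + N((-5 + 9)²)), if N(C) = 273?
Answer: 2225952885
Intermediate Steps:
w = -12200/3 (w = ((-60 + 243)*(-10*20))/9 = (183*(-200))/9 = (⅑)*(-36600) = -12200/3 ≈ -4066.7)
(-238913 - 347842)*(w + N((-5 + 9)²)) = (-238913 - 347842)*(-12200/3 + 273) = -586755*(-11381/3) = 2225952885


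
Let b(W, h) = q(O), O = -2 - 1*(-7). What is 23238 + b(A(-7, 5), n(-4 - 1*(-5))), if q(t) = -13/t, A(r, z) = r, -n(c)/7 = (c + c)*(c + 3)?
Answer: 116177/5 ≈ 23235.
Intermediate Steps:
n(c) = -14*c*(3 + c) (n(c) = -7*(c + c)*(c + 3) = -7*2*c*(3 + c) = -14*c*(3 + c))
O = 5 (O = -2 + 7 = 5)
b(W, h) = -13/5
23238 + b(A(-7, 5), n(-4 - 1*(-5))) = 23238 - 13/5 = 116177/5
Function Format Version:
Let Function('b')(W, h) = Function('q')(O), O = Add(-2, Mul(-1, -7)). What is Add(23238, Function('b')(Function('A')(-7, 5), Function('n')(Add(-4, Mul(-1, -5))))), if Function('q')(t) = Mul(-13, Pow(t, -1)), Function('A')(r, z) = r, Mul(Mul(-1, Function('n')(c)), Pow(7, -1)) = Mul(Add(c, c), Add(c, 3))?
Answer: Rational(116177, 5) ≈ 23235.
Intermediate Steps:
Function('n')(c) = Mul(-14, c, Add(3, c)) (Function('n')(c) = Mul(-7, Mul(Add(c, c), Add(c, 3))) = Mul(-7, Mul(Mul(2, c), Add(3, c))) = Mul(-7, Mul(2, c, Add(3, c))) = Mul(-14, c, Add(3, c)))
O = 5 (O = Add(-2, 7) = 5)
Function('b')(W, h) = Rational(-13, 5) (Function('b')(W, h) = Mul(-13, Pow(5, -1)) = Mul(-13, Rational(1, 5)) = Rational(-13, 5))
Add(23238, Function('b')(Function('A')(-7, 5), Function('n')(Add(-4, Mul(-1, -5))))) = Add(23238, Rational(-13, 5)) = Rational(116177, 5)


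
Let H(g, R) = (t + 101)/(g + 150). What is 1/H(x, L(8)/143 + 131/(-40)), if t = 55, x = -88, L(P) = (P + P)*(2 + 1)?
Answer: 31/78 ≈ 0.39744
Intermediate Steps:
L(P) = 6*P (L(P) = (2*P)*3 = 6*P)
H(g, R) = 156/(150 + g) (H(g, R) = (55 + 101)/(g + 150) = 156/(150 + g))
1/H(x, L(8)/143 + 131/(-40)) = 1/(156/(150 - 88)) = 1/(156/62) = 1/(156*(1/62)) = 1/(78/31) = 31/78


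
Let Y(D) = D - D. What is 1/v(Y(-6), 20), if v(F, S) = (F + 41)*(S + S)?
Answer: 1/1640 ≈ 0.00060976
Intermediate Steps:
Y(D) = 0
v(F, S) = 2*S*(41 + F) (v(F, S) = (41 + F)*(2*S) = 2*S*(41 + F))
1/v(Y(-6), 20) = 1/(2*20*(41 + 0)) = 1/(2*20*41) = 1/1640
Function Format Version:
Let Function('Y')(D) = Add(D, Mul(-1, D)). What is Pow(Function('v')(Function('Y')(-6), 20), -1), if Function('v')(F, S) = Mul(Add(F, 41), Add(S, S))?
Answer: Rational(1, 1640) ≈ 0.00060976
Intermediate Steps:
Function('Y')(D) = 0
Function('v')(F, S) = Mul(2, S, Add(41, F)) (Function('v')(F, S) = Mul(Add(41, F), Mul(2, S)) = Mul(2, S, Add(41, F)))
Pow(Function('v')(Function('Y')(-6), 20), -1) = Pow(Mul(2, 20, Add(41, 0)), -1) = Pow(Mul(2, 20, 41), -1) = Pow(1640, -1) = Rational(1, 1640)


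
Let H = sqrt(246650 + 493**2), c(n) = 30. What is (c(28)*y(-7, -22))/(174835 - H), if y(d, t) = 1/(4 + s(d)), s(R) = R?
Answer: -874175/15283393763 - 15*sqrt(54411)/15283393763 ≈ -5.7427e-5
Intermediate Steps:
y(d, t) = 1/(4 + d)
H = 3*sqrt(54411) (H = sqrt(246650 + 243049) = sqrt(489699) = 3*sqrt(54411) ≈ 699.79)
(c(28)*y(-7, -22))/(174835 - H) = (30/(4 - 7))/(174835 - 3*sqrt(54411)) = (30/(-3))/(174835 - 3*sqrt(54411)) = (30*(-1/3))/(174835 - 3*sqrt(54411)) = -10/(174835 - 3*sqrt(54411))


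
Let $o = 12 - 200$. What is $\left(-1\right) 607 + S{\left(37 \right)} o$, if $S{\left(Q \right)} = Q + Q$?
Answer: $-14519$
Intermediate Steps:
$S{\left(Q \right)} = 2 Q$
$o = -188$ ($o = 12 - 200 = -188$)
$\left(-1\right) 607 + S{\left(37 \right)} o = \left(-1\right) 607 + 2 \cdot 37 \left(-188\right) = -607 + 74 \left(-188\right) = -607 - 13912 = -14519$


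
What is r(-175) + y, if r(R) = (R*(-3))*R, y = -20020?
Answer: -111895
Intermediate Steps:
r(R) = -3*R**2 (r(R) = (-3*R)*R = -3*R**2)
r(-175) + y = -3*(-175)**2 - 20020 = -3*30625 - 20020 = -91875 - 20020 = -111895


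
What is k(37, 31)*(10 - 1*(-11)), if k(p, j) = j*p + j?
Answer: 24738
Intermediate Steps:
k(p, j) = j + j*p
k(37, 31)*(10 - 1*(-11)) = (31*(1 + 37))*(10 - 1*(-11)) = (31*38)*(10 + 11) = 1178*21 = 24738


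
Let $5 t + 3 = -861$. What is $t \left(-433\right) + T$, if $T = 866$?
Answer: $\frac{378442}{5} \approx 75688.0$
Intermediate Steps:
$t = - \frac{864}{5}$ ($t = - \frac{3}{5} + \frac{1}{5} \left(-861\right) = - \frac{3}{5} - \frac{861}{5} = - \frac{864}{5} \approx -172.8$)
$t \left(-433\right) + T = \left(- \frac{864}{5}\right) \left(-433\right) + 866 = \frac{374112}{5} + 866 = \frac{378442}{5}$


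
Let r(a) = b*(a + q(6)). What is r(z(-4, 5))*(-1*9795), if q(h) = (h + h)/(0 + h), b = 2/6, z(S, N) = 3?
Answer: -16325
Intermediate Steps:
b = ⅓ (b = 2*(⅙) = ⅓ ≈ 0.33333)
q(h) = 2 (q(h) = (2*h)/h = 2)
r(a) = ⅔ + a/3 (r(a) = (a + 2)/3 = (2 + a)/3 = ⅔ + a/3)
r(z(-4, 5))*(-1*9795) = (⅔ + (⅓)*3)*(-1*9795) = (⅔ + 1)*(-9795) = (5/3)*(-9795) = -16325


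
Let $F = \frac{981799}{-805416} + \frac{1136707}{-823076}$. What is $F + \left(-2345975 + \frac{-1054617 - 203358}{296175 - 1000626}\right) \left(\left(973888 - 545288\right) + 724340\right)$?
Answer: $- \frac{105259060905743429658251128253}{38916138027422568} \approx -2.7048 \cdot 10^{12}$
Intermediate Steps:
$F = - \frac{430904299709}{165729644904}$ ($F = 981799 \left(- \frac{1}{805416}\right) + 1136707 \left(- \frac{1}{823076}\right) = - \frac{981799}{805416} - \frac{1136707}{823076} = - \frac{430904299709}{165729644904} \approx -2.6$)
$F + \left(-2345975 + \frac{-1054617 - 203358}{296175 - 1000626}\right) \left(\left(973888 - 545288\right) + 724340\right) = - \frac{430904299709}{165729644904} + \left(-2345975 + \frac{-1054617 - 203358}{296175 - 1000626}\right) \left(\left(973888 - 545288\right) + 724340\right) = - \frac{430904299709}{165729644904} + \left(-2345975 - \frac{1257975}{-704451}\right) \left(428600 + 724340\right) = - \frac{430904299709}{165729644904} + \left(-2345975 - - \frac{419325}{234817}\right) 1152940 = - \frac{430904299709}{165729644904} + \left(-2345975 + \frac{419325}{234817}\right) 1152940 = - \frac{430904299709}{165729644904} - \frac{635125121800715000}{234817} = - \frac{105259060905743429658251128253}{38916138027422568}$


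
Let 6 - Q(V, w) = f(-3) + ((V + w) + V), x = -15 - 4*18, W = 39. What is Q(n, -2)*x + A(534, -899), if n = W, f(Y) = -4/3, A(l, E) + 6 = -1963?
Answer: 4005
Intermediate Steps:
A(l, E) = -1969 (A(l, E) = -6 - 1963 = -1969)
f(Y) = -4/3 (f(Y) = -4*⅓ = -4/3)
x = -87 (x = -15 - 72 = -87)
n = 39
Q(V, w) = 22/3 - w - 2*V (Q(V, w) = 6 - (-4/3 + ((V + w) + V)) = 6 - (-4/3 + (w + 2*V)) = 6 - (-4/3 + w + 2*V) = 6 + (4/3 - w - 2*V) = 22/3 - w - 2*V)
Q(n, -2)*x + A(534, -899) = (22/3 - 1*(-2) - 2*39)*(-87) - 1969 = (22/3 + 2 - 78)*(-87) - 1969 = -206/3*(-87) - 1969 = 5974 - 1969 = 4005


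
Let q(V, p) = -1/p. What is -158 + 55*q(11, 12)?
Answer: -1951/12 ≈ -162.58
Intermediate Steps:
-158 + 55*q(11, 12) = -158 + 55*(-1/12) = -158 - 55/12 = -1951/12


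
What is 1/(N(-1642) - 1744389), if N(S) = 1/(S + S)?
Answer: -3284/5728573477 ≈ -5.7327e-7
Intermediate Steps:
N(S) = 1/(2*S)
1/(N(-1642) - 1744389) = 1/((½)/(-1642) - 1744389) = 1/((½)*(-1/1642) - 1744389) = 1/(-1/3284 - 1744389) = 1/(-5728573477/3284) = -3284/5728573477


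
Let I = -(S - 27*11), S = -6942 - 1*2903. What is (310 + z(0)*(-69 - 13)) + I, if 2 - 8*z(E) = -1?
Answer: 41685/4 ≈ 10421.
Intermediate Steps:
z(E) = 3/8 (z(E) = ¼ - ⅛*(-1) = ¼ + ⅛ = 3/8)
S = -9845 (S = -6942 - 2903 = -9845)
I = 10142 (I = -(-9845 - 27*11) = -(-9845 - 297) = -1*(-10142) = 10142)
(310 + z(0)*(-69 - 13)) + I = (310 + 3*(-69 - 13)/8) + 10142 = (310 + (3/8)*(-82)) + 10142 = (310 - 123/4) + 10142 = 1117/4 + 10142 = 41685/4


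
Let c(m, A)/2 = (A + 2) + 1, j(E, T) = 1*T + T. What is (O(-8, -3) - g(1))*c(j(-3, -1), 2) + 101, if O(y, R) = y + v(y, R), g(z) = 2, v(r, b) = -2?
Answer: -19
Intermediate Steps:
j(E, T) = 2*T (j(E, T) = T + T = 2*T)
O(y, R) = -2 + y (O(y, R) = y - 2 = -2 + y)
c(m, A) = 6 + 2*A (c(m, A) = 2*((A + 2) + 1) = 2*((2 + A) + 1) = 2*(3 + A) = 6 + 2*A)
(O(-8, -3) - g(1))*c(j(-3, -1), 2) + 101 = ((-2 - 8) - 1*2)*(6 + 2*2) + 101 = (-10 - 2)*(6 + 4) + 101 = -12*10 + 101 = -120 + 101 = -19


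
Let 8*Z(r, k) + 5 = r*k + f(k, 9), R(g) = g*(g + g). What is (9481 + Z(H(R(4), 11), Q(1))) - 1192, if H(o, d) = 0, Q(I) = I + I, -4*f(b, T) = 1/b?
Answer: 530455/64 ≈ 8288.4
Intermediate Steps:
f(b, T) = -1/(4*b)
R(g) = 2*g² (R(g) = g*(2*g) = 2*g²)
Q(I) = 2*I
Z(r, k) = -5/8 - 1/(32*k) + k*r/8 (Z(r, k) = -5/8 + (r*k - 1/(4*k))/8 = -5/8 + (k*r - 1/(4*k))/8 = -5/8 + (-1/(4*k) + k*r)/8 = -5/8 + (-1/(32*k) + k*r/8) = -5/8 - 1/(32*k) + k*r/8)
(9481 + Z(H(R(4), 11), Q(1))) - 1192 = (9481 + (-1 + 4*(2*1)*(-5 + (2*1)*0))/(32*((2*1)))) - 1192 = (9481 + (1/32)*(-1 + 4*2*(-5 + 2*0))/2) - 1192 = (9481 + (1/32)*(½)*(-1 + 4*2*(-5 + 0))) - 1192 = (9481 + (1/32)*(½)*(-1 + 4*2*(-5))) - 1192 = (9481 + (1/32)*(½)*(-1 - 40)) - 1192 = (9481 + (1/32)*(½)*(-41)) - 1192 = (9481 - 41/64) - 1192 = 606743/64 - 1192 = 530455/64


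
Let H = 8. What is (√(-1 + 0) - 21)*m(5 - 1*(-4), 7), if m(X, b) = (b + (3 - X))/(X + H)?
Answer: -21/17 + I/17 ≈ -1.2353 + 0.058824*I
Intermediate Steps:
m(X, b) = (3 + b - X)/(8 + X) (m(X, b) = (b + (3 - X))/(X + 8) = (3 + b - X)/(8 + X))
(√(-1 + 0) - 21)*m(5 - 1*(-4), 7) = (√(-1 + 0) - 21)*((3 + 7 - (5 - 1*(-4)))/(8 + (5 - 1*(-4)))) = (√(-1) - 21)*((3 + 7 - (5 + 4))/(8 + (5 + 4))) = (I - 21)*((3 + 7 - 1*9)/(8 + 9)) = (-21 + I)*((3 + 7 - 9)/17) = (-21 + I)*((1/17)*1) = (-21 + I)*(1/17) = -21/17 + I/17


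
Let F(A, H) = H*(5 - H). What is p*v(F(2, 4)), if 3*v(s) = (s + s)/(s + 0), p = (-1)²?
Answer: ⅔ ≈ 0.66667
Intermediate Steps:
p = 1
v(s) = ⅔ (v(s) = ((s + s)/(s + 0))/3 = ((2*s)/s)/3 = (⅓)*2 = ⅔)
p*v(F(2, 4)) = 1*(⅔) = ⅔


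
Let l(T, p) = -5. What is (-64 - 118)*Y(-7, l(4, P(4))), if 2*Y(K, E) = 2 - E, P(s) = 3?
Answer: -637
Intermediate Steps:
Y(K, E) = 1 - E/2 (Y(K, E) = (2 - E)/2 = 1 - E/2)
(-64 - 118)*Y(-7, l(4, P(4))) = (-64 - 118)*(1 - ½*(-5)) = -182*(1 + 5/2) = -182*7/2 = -637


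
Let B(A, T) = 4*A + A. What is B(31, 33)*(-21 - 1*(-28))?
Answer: 1085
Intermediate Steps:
B(A, T) = 5*A
B(31, 33)*(-21 - 1*(-28)) = (5*31)*(-21 - 1*(-28)) = 155*(-21 + 28) = 155*7 = 1085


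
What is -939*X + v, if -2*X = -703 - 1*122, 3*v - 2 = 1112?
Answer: -2321797/6 ≈ -3.8697e+5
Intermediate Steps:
v = 1114/3 (v = ⅔ + (⅓)*1112 = ⅔ + 1112/3 = 1114/3 ≈ 371.33)
X = 825/2 (X = -(-703 - 1*122)/2 = -(-703 - 122)/2 = -½*(-825) = 825/2 ≈ 412.50)
-939*X + v = -939*825/2 + 1114/3 = -774675/2 + 1114/3 = -2321797/6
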